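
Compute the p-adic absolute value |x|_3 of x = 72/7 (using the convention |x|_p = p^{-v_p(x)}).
|72/7|_3 = 1/9

Step 1 — compute v_3(x) by factoring powers of 3 out of the numerator and denominator: v_3(72/7) = 2. Step 2 — apply |x|_p = p^{-v_p(x)} = 3^{-2} = 1/9.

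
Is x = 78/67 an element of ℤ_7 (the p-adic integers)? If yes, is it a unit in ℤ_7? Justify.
x ∈ ℤ_7^× (unit); v_7(x) = 0

ℤ_7 = {x ∈ ℚ_7 : v_7(x) ≥ 0} and ℤ_7^× = {x ∈ ℤ_7 : v_7(x) = 0}. Here v_7(78/67) = v_7(num) − v_7(den) = 0; compare against these criteria.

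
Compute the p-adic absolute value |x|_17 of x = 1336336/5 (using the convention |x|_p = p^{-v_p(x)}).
|1336336/5|_17 = 1/83521

Step 1 — compute v_17(x) by factoring powers of 17 out of the numerator and denominator: v_17(1336336/5) = 4. Step 2 — apply |x|_p = p^{-v_p(x)} = 17^{-4} = 1/83521.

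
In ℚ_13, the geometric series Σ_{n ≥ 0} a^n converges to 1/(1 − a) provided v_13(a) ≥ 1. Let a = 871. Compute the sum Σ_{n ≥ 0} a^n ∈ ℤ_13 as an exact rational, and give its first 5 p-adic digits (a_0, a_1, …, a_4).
Σ a^n = 1/(1 − a) = -1/870;  first 5 digits = (1, 2, 9, 2, 12)

v_13(a) = 1 ≥ 1, so the series converges in ℤ_13 to 1/(1 − a) = 1/(1 − 871) = -1/870. Expand this rational in ℤ_13: compute digits iteratively via d_i = x_i mod 13, x_{i+1} = (x_i − d_i)/13. The first 5 digits are (1, 2, 9, 2, 12).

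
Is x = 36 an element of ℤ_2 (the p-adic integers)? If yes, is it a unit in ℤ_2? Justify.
x ∈ ℤ_2 but not a unit; v_2(x) = 2 > 0

ℤ_2 = {x ∈ ℚ_2 : v_2(x) ≥ 0} and ℤ_2^× = {x ∈ ℤ_2 : v_2(x) = 0}. Here v_2(36) = v_2(num) − v_2(den) = 2; compare against these criteria.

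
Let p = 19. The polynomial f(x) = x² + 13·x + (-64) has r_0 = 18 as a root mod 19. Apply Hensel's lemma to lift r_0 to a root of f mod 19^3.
r_2 = 2336 (mod 6859)

Hensel: r_{i+1} = r_i − f(r_i)·(f′(r_i))^{-1} mod 19^{i+2}, f′(x) = 2x + 13. Iterate:
  r_0 = 18 (mod 19)
  r_1 = 170 (mod 361)
  r_2 = 2336 (mod 6859)
Final: r = 2336 satisfies f(r) ≡ 0 mod 19^3.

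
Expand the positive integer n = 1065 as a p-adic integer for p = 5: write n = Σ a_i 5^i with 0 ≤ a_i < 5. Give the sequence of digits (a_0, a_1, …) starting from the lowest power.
(a_0, a_1, …) = (0, 3, 2, 3, 1)

Repeated division by 5 gives the digits low-to-high: 1065 = 3·5^1 + 2·5^2 + 3·5^3 + 1·5^4. Digit sequence: (0, 3, 2, 3, 1).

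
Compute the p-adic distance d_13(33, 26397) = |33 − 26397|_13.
d_13(33, 26397) = 1/2197

Step 1 — x − y = 33 − 26397 = -26364. Step 2 — v_13(-26364) = 3 (factor: -26364 = −(13^3 · 12); the sign does not affect v_p). Step 3 — |x − y|_13 = 13^{-3} = 1/2197.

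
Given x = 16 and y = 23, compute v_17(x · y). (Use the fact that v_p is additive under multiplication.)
v_17(368) = 0

v_p(x) = 0 (factor: 16 = 17^0 · 16); v_p(y) = 0 (factor: 23 = 17^0 · 23). Additivity: v_p(xy) = v_p(x) + v_p(y) = 0 + 0 = 0. (Direct check: xy = 368 = 17^0 · (368).)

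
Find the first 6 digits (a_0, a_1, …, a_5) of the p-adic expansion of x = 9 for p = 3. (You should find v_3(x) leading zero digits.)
(a_0, …, a_5) = (0, 0, 1, 0, 0, 0)

v_3(9) = 2, so a_0 = ... = a_1 = 0. Factor out: x = 3^2 · u with u = 1 a unit in ℤ_3. Expand u iteratively via a_{v+i} = u_i mod 3, u_{i+1} = (u_i − a_{v+i})/3:
  u_0 = 1;  a_2 = 1;  u_1 = (u_0 − 1)/3 = 0
  u_1 = 0;  a_3 = 0;  u_2 = (u_1 − 0)/3 = 0
  u_2 = 0;  a_4 = 0;  u_3 = (u_2 − 0)/3 = 0
  u_3 = 0;  a_5 = 0;  u_4 = (u_3 − 0)/3 = 0
Digits: (0, 0, 1, 0, 0, 0).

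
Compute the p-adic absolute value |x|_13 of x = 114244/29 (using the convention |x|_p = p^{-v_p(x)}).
|114244/29|_13 = 1/28561

Step 1 — compute v_13(x) by factoring powers of 13 out of the numerator and denominator: v_13(114244/29) = 4. Step 2 — apply |x|_p = p^{-v_p(x)} = 13^{-4} = 1/28561.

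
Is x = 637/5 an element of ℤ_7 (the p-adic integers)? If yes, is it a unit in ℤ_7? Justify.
x ∈ ℤ_7 but not a unit; v_7(x) = 2 > 0

ℤ_7 = {x ∈ ℚ_7 : v_7(x) ≥ 0} and ℤ_7^× = {x ∈ ℤ_7 : v_7(x) = 0}. Here v_7(637/5) = v_7(num) − v_7(den) = 2; compare against these criteria.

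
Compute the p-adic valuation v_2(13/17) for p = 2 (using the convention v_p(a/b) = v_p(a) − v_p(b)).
v_2(13/17) = 0

Factor powers of 2 from the numerator and denominator of the reduced fraction: 13 = 2^0 · 13 and 17 = 2^0 · 17. Apply v_p(a/b) = v_p(a) − v_p(b): v_2(13/17) = 0 − 0 = 0.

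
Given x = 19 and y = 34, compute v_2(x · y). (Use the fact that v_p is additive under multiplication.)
v_2(646) = 1

v_p(x) = 0 (factor: 19 = 2^0 · 19); v_p(y) = 1 (factor: 34 = 2^1 · 17). Additivity: v_p(xy) = v_p(x) + v_p(y) = 0 + 1 = 1. (Direct check: xy = 646 = 2^1 · (323).)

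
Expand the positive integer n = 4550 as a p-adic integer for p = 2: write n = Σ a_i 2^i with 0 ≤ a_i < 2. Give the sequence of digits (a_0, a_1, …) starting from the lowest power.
(a_0, a_1, …) = (0, 1, 1, 0, 0, 0, 1, 1, 1, 0, 0, 0, 1)

Repeated division by 2 gives the digits low-to-high: 4550 = 1·2^1 + 1·2^2 + 1·2^6 + 1·2^7 + 1·2^8 + 1·2^12. Digit sequence: (0, 1, 1, 0, 0, 0, 1, 1, 1, 0, 0, 0, 1).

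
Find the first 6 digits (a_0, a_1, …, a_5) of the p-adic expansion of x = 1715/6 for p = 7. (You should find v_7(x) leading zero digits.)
(a_0, …, a_5) = (0, 0, 0, 2, 1, 1)

v_7(1715/6) = 3, so a_0 = ... = a_2 = 0. Factor out: x = 7^3 · u with u = 5/6 a unit in ℤ_7. Expand u iteratively via a_{v+i} = u_i mod 7, u_{i+1} = (u_i − a_{v+i})/7:
  u_0 = 5/6;  a_3 = 2;  u_1 = (u_0 − 2)/7 = -1/6
  u_1 = -1/6;  a_4 = 1;  u_2 = (u_1 − 1)/7 = -1/6
  u_2 = -1/6;  a_5 = 1;  u_3 = (u_2 − 1)/7 = -1/6
Digits: (0, 0, 0, 2, 1, 1).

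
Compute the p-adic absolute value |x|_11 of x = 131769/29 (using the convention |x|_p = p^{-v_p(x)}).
|131769/29|_11 = 1/14641

Step 1 — compute v_11(x) by factoring powers of 11 out of the numerator and denominator: v_11(131769/29) = 4. Step 2 — apply |x|_p = p^{-v_p(x)} = 11^{-4} = 1/14641.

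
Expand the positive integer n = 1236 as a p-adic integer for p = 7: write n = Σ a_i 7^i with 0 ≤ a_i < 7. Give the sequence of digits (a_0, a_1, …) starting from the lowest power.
(a_0, a_1, …) = (4, 1, 4, 3)

Repeated division by 7 gives the digits low-to-high: 1236 = 4 + 1·7^1 + 4·7^2 + 3·7^3. Digit sequence: (4, 1, 4, 3).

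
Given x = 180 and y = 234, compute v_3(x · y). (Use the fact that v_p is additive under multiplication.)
v_3(42120) = 4

v_p(x) = 2 (factor: 180 = 3^2 · 20); v_p(y) = 2 (factor: 234 = 3^2 · 26). Additivity: v_p(xy) = v_p(x) + v_p(y) = 2 + 2 = 4. (Direct check: xy = 42120 = 3^4 · (520).)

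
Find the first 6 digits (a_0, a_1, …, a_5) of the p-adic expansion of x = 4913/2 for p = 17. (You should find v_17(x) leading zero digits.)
(a_0, …, a_5) = (0, 0, 0, 9, 8, 8)

v_17(4913/2) = 3, so a_0 = ... = a_2 = 0. Factor out: x = 17^3 · u with u = 1/2 a unit in ℤ_17. Expand u iteratively via a_{v+i} = u_i mod 17, u_{i+1} = (u_i − a_{v+i})/17:
  u_0 = 1/2;  a_3 = 9;  u_1 = (u_0 − 9)/17 = -1/2
  u_1 = -1/2;  a_4 = 8;  u_2 = (u_1 − 8)/17 = -1/2
  u_2 = -1/2;  a_5 = 8;  u_3 = (u_2 − 8)/17 = -1/2
Digits: (0, 0, 0, 9, 8, 8).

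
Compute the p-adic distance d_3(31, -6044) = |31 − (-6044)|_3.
d_3(31, -6044) = 1/243

Step 1 — x − y = 31 − (-6044) = 6075. Step 2 — v_3(6075) = 5 (factor: 6075 = (3^5 · 25); the sign does not affect v_p). Step 3 — |x − y|_3 = 3^{-5} = 1/243.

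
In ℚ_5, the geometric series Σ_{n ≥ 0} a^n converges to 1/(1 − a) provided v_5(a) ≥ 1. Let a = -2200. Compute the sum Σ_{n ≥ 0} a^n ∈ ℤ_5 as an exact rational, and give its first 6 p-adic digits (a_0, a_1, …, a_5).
Σ a^n = 1/(1 − a) = 1/2201;  first 6 digits = (1, 0, 2, 2, 0, 3)

v_5(a) = 2 ≥ 1, so the series converges in ℤ_5 to 1/(1 − a) = 1/(1 − (-2200)) = 1/2201. Expand this rational in ℤ_5: compute digits iteratively via d_i = x_i mod 5, x_{i+1} = (x_i − d_i)/5. The first 6 digits are (1, 0, 2, 2, 0, 3).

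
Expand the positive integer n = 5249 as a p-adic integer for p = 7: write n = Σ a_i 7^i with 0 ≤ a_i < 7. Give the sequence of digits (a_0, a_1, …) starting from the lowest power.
(a_0, a_1, …) = (6, 0, 2, 1, 2)

Repeated division by 7 gives the digits low-to-high: 5249 = 6 + 2·7^2 + 1·7^3 + 2·7^4. Digit sequence: (6, 0, 2, 1, 2).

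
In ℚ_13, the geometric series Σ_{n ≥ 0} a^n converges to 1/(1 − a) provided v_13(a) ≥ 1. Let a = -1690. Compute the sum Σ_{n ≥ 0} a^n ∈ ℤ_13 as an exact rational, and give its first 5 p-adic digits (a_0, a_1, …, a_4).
Σ a^n = 1/(1 − a) = 1/1691;  first 5 digits = (1, 0, 3, 12, 8)

v_13(a) = 2 ≥ 1, so the series converges in ℤ_13 to 1/(1 − a) = 1/(1 − (-1690)) = 1/1691. Expand this rational in ℤ_13: compute digits iteratively via d_i = x_i mod 13, x_{i+1} = (x_i − d_i)/13. The first 5 digits are (1, 0, 3, 12, 8).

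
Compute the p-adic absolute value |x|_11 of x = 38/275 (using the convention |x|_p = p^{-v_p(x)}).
|38/275|_11 = 11

Step 1 — compute v_11(x) by factoring powers of 11 out of the numerator and denominator: v_11(38/275) = -1. Step 2 — apply |x|_p = p^{-v_p(x)} = 11^{1} = 11.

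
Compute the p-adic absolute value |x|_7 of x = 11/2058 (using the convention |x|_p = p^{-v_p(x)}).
|11/2058|_7 = 343

Step 1 — compute v_7(x) by factoring powers of 7 out of the numerator and denominator: v_7(11/2058) = -3. Step 2 — apply |x|_p = p^{-v_p(x)} = 7^{3} = 343.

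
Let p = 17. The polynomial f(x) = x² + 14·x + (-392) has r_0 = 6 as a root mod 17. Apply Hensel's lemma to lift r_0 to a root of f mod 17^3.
r_2 = 4885 (mod 4913)

Hensel: r_{i+1} = r_i − f(r_i)·(f′(r_i))^{-1} mod 17^{i+2}, f′(x) = 2x + 14. Iterate:
  r_0 = 6 (mod 17)
  r_1 = 261 (mod 289)
  r_2 = 4885 (mod 4913)
Final: r = 4885 satisfies f(r) ≡ 0 mod 17^3.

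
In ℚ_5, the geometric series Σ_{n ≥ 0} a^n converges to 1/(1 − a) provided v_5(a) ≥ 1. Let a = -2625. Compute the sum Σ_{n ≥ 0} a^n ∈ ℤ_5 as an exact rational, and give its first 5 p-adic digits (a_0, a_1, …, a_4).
Σ a^n = 1/(1 − a) = 1/2626;  first 5 digits = (1, 0, 0, 4, 0)

v_5(a) = 3 ≥ 1, so the series converges in ℤ_5 to 1/(1 − a) = 1/(1 − (-2625)) = 1/2626. Expand this rational in ℤ_5: compute digits iteratively via d_i = x_i mod 5, x_{i+1} = (x_i − d_i)/5. The first 5 digits are (1, 0, 0, 4, 0).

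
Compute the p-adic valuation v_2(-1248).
v_2(-1248) = 5

v_2(n) is the largest exponent k such that 2^k divides n. Factor out: -1248 = -2^5 · 39. (Sign doesn't affect v_p.) So v_2(-1248) = 5.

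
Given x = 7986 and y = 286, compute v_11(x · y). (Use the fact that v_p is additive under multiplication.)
v_11(2283996) = 4

v_p(x) = 3 (factor: 7986 = 11^3 · 6); v_p(y) = 1 (factor: 286 = 11^1 · 26). Additivity: v_p(xy) = v_p(x) + v_p(y) = 3 + 1 = 4. (Direct check: xy = 2283996 = 11^4 · (156).)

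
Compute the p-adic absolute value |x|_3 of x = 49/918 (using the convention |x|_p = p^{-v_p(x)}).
|49/918|_3 = 27

Step 1 — compute v_3(x) by factoring powers of 3 out of the numerator and denominator: v_3(49/918) = -3. Step 2 — apply |x|_p = p^{-v_p(x)} = 3^{3} = 27.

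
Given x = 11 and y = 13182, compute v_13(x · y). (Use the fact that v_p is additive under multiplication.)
v_13(145002) = 3

v_p(x) = 0 (factor: 11 = 13^0 · 11); v_p(y) = 3 (factor: 13182 = 13^3 · 6). Additivity: v_p(xy) = v_p(x) + v_p(y) = 0 + 3 = 3. (Direct check: xy = 145002 = 13^3 · (66).)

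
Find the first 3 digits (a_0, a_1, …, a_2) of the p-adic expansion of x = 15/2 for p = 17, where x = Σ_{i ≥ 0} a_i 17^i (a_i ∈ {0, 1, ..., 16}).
(a_0, …, a_2) = (16, 8, 8)

v_17(15/2) = 0 (numerator and denominator both coprime to 17), so x ∈ ℤ_17^×. Compute digits iteratively via a_i = x_i mod 17, x_{i+1} = (x_i − a_i)/17, with x_0 = x:
  x_0 = 15/2;  a_0 = 16;  x_1 = (x_0 − 16)/17 = -1/2
  x_1 = -1/2;  a_1 = 8;  x_2 = (x_1 − 8)/17 = -1/2
  x_2 = -1/2;  a_2 = 8;  x_3 = (x_2 − 8)/17 = -1/2
Digits: (16, 8, 8).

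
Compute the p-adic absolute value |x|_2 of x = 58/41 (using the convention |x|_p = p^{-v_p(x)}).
|58/41|_2 = 1/2

Step 1 — compute v_2(x) by factoring powers of 2 out of the numerator and denominator: v_2(58/41) = 1. Step 2 — apply |x|_p = p^{-v_p(x)} = 2^{-1} = 1/2.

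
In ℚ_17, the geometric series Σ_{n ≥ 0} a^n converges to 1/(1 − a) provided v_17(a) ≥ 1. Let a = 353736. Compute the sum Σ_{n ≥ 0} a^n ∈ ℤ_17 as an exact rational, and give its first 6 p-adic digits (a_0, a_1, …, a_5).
Σ a^n = 1/(1 − a) = -1/353735;  first 6 digits = (1, 0, 0, 4, 4, 0)

v_17(a) = 3 ≥ 1, so the series converges in ℤ_17 to 1/(1 − a) = 1/(1 − 353736) = -1/353735. Expand this rational in ℤ_17: compute digits iteratively via d_i = x_i mod 17, x_{i+1} = (x_i − d_i)/17. The first 6 digits are (1, 0, 0, 4, 4, 0).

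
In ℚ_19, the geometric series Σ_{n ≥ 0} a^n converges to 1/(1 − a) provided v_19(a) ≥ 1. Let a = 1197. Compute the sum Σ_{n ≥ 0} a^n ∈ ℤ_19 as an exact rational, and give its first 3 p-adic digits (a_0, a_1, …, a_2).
Σ a^n = 1/(1 − a) = -1/1196;  first 3 digits = (1, 6, 1)

v_19(a) = 1 ≥ 1, so the series converges in ℤ_19 to 1/(1 − a) = 1/(1 − 1197) = -1/1196. Expand this rational in ℤ_19: compute digits iteratively via d_i = x_i mod 19, x_{i+1} = (x_i − d_i)/19. The first 3 digits are (1, 6, 1).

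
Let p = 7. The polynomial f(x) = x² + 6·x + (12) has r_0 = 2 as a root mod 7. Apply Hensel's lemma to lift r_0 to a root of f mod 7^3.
r_2 = 303 (mod 343)

Hensel: r_{i+1} = r_i − f(r_i)·(f′(r_i))^{-1} mod 7^{i+2}, f′(x) = 2x + 6. Iterate:
  r_0 = 2 (mod 7)
  r_1 = 9 (mod 49)
  r_2 = 303 (mod 343)
Final: r = 303 satisfies f(r) ≡ 0 mod 7^3.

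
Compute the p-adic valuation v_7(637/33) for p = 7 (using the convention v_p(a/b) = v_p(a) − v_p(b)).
v_7(637/33) = 2

Factor powers of 7 from the numerator and denominator of the reduced fraction: 637 = 7^2 · 13 and 33 = 7^0 · 33. Apply v_p(a/b) = v_p(a) − v_p(b): v_7(637/33) = 2 − 0 = 2.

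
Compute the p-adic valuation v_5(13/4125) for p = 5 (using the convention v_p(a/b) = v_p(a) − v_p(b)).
v_5(13/4125) = -3

Factor powers of 5 from the numerator and denominator of the reduced fraction: 13 = 5^0 · 13 and 4125 = 5^3 · 33. Apply v_p(a/b) = v_p(a) − v_p(b): v_5(13/4125) = 0 − 3 = -3.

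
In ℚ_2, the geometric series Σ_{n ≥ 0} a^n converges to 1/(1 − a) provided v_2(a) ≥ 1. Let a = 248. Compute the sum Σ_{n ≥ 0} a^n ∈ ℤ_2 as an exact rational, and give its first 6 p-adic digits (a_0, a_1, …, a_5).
Σ a^n = 1/(1 − a) = -1/247;  first 6 digits = (1, 0, 0, 1, 1, 1)

v_2(a) = 3 ≥ 1, so the series converges in ℤ_2 to 1/(1 − a) = 1/(1 − 248) = -1/247. Expand this rational in ℤ_2: compute digits iteratively via d_i = x_i mod 2, x_{i+1} = (x_i − d_i)/2. The first 6 digits are (1, 0, 0, 1, 1, 1).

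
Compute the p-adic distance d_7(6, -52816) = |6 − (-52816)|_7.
d_7(6, -52816) = 1/2401

Step 1 — x − y = 6 − (-52816) = 52822. Step 2 — v_7(52822) = 4 (factor: 52822 = (7^4 · 22); the sign does not affect v_p). Step 3 — |x − y|_7 = 7^{-4} = 1/2401.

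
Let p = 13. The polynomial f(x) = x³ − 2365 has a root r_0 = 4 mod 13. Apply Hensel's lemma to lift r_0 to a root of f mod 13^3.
r_2 = 1668 (mod 2197)

Hensel: r_{i+1} = r_i − f(r_i)/f′(r_i) mod 13^{i+2}, where f′(x) = 3x². Iterate:
  r_0 = 4 (mod 13)
  r_1 = 147 (mod 169)
  r_2 = 1668 (mod 2197)
Final: r = 1668 with f(r) ≡ 0 mod 13^3.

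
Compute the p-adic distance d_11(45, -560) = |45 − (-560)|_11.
d_11(45, -560) = 1/121

Step 1 — x − y = 45 − (-560) = 605. Step 2 — v_11(605) = 2 (factor: 605 = (11^2 · 5); the sign does not affect v_p). Step 3 — |x − y|_11 = 11^{-2} = 1/121.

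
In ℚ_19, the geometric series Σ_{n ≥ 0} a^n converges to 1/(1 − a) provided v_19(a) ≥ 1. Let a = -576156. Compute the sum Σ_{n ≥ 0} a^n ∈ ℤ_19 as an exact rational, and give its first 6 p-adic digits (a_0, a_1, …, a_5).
Σ a^n = 1/(1 − a) = 1/576157;  first 6 digits = (1, 0, 0, 11, 14, 18)

v_19(a) = 3 ≥ 1, so the series converges in ℤ_19 to 1/(1 − a) = 1/(1 − (-576156)) = 1/576157. Expand this rational in ℤ_19: compute digits iteratively via d_i = x_i mod 19, x_{i+1} = (x_i − d_i)/19. The first 6 digits are (1, 0, 0, 11, 14, 18).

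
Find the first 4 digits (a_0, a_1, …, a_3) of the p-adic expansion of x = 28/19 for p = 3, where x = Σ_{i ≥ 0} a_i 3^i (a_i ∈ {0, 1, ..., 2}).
(a_0, …, a_3) = (1, 0, 1, 0)

v_3(28/19) = 0 (numerator and denominator both coprime to 3), so x ∈ ℤ_3^×. Compute digits iteratively via a_i = x_i mod 3, x_{i+1} = (x_i − a_i)/3, with x_0 = x:
  x_0 = 28/19;  a_0 = 1;  x_1 = (x_0 − 1)/3 = 3/19
  x_1 = 3/19;  a_1 = 0;  x_2 = (x_1 − 0)/3 = 1/19
  x_2 = 1/19;  a_2 = 1;  x_3 = (x_2 − 1)/3 = -6/19
  x_3 = -6/19;  a_3 = 0;  x_4 = (x_3 − 0)/3 = -2/19
Digits: (1, 0, 1, 0).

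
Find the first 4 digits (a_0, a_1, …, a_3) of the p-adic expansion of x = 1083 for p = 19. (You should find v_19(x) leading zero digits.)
(a_0, …, a_3) = (0, 0, 3, 0)

v_19(1083) = 2, so a_0 = ... = a_1 = 0. Factor out: x = 19^2 · u with u = 3 a unit in ℤ_19. Expand u iteratively via a_{v+i} = u_i mod 19, u_{i+1} = (u_i − a_{v+i})/19:
  u_0 = 3;  a_2 = 3;  u_1 = (u_0 − 3)/19 = 0
  u_1 = 0;  a_3 = 0;  u_2 = (u_1 − 0)/19 = 0
Digits: (0, 0, 3, 0).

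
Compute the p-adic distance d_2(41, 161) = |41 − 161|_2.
d_2(41, 161) = 1/8

Step 1 — x − y = 41 − 161 = -120. Step 2 — v_2(-120) = 3 (factor: -120 = −(2^3 · 15); the sign does not affect v_p). Step 3 — |x − y|_2 = 2^{-3} = 1/8.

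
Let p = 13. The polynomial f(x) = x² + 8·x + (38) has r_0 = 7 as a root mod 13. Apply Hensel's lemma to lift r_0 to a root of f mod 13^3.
r_2 = 423 (mod 2197)

Hensel: r_{i+1} = r_i − f(r_i)·(f′(r_i))^{-1} mod 13^{i+2}, f′(x) = 2x + 8. Iterate:
  r_0 = 7 (mod 13)
  r_1 = 85 (mod 169)
  r_2 = 423 (mod 2197)
Final: r = 423 satisfies f(r) ≡ 0 mod 13^3.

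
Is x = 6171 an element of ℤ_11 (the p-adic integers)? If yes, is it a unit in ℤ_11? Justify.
x ∈ ℤ_11 but not a unit; v_11(x) = 2 > 0

ℤ_11 = {x ∈ ℚ_11 : v_11(x) ≥ 0} and ℤ_11^× = {x ∈ ℤ_11 : v_11(x) = 0}. Here v_11(6171) = v_11(num) − v_11(den) = 2; compare against these criteria.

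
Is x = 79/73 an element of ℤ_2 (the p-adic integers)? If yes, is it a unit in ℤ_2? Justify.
x ∈ ℤ_2^× (unit); v_2(x) = 0

ℤ_2 = {x ∈ ℚ_2 : v_2(x) ≥ 0} and ℤ_2^× = {x ∈ ℤ_2 : v_2(x) = 0}. Here v_2(79/73) = v_2(num) − v_2(den) = 0; compare against these criteria.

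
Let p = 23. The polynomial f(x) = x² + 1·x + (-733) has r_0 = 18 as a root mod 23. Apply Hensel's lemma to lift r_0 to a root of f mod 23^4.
r_3 = 267002 (mod 279841)

Hensel: r_{i+1} = r_i − f(r_i)·(f′(r_i))^{-1} mod 23^{i+2}, f′(x) = 2x + 1. Iterate:
  r_0 = 18 (mod 23)
  r_1 = 386 (mod 529)
  r_2 = 11495 (mod 12167)
  r_3 = 267002 (mod 279841)
Final: r = 267002 satisfies f(r) ≡ 0 mod 23^4.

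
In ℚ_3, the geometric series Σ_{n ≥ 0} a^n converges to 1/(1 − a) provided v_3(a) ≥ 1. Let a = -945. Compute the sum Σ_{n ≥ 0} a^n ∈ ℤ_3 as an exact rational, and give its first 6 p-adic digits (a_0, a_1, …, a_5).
Σ a^n = 1/(1 − a) = 1/946;  first 6 digits = (1, 0, 0, 1, 0, 2)

v_3(a) = 3 ≥ 1, so the series converges in ℤ_3 to 1/(1 − a) = 1/(1 − (-945)) = 1/946. Expand this rational in ℤ_3: compute digits iteratively via d_i = x_i mod 3, x_{i+1} = (x_i − d_i)/3. The first 6 digits are (1, 0, 0, 1, 0, 2).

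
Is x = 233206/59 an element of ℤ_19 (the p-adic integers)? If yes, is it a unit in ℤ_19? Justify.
x ∈ ℤ_19 but not a unit; v_19(x) = 3 > 0

ℤ_19 = {x ∈ ℚ_19 : v_19(x) ≥ 0} and ℤ_19^× = {x ∈ ℤ_19 : v_19(x) = 0}. Here v_19(233206/59) = v_19(num) − v_19(den) = 3; compare against these criteria.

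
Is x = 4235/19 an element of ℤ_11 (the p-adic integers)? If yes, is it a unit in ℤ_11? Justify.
x ∈ ℤ_11 but not a unit; v_11(x) = 2 > 0

ℤ_11 = {x ∈ ℚ_11 : v_11(x) ≥ 0} and ℤ_11^× = {x ∈ ℤ_11 : v_11(x) = 0}. Here v_11(4235/19) = v_11(num) − v_11(den) = 2; compare against these criteria.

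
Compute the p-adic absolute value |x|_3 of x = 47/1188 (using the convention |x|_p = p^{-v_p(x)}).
|47/1188|_3 = 27

Step 1 — compute v_3(x) by factoring powers of 3 out of the numerator and denominator: v_3(47/1188) = -3. Step 2 — apply |x|_p = p^{-v_p(x)} = 3^{3} = 27.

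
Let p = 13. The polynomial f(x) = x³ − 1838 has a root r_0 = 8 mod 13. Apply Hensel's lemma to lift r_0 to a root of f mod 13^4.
r_3 = 11227 (mod 28561)

Hensel: r_{i+1} = r_i − f(r_i)/f′(r_i) mod 13^{i+2}, where f′(x) = 3x². Iterate:
  r_0 = 8 (mod 13)
  r_1 = 73 (mod 169)
  r_2 = 242 (mod 2197)
  r_3 = 11227 (mod 28561)
Final: r = 11227 with f(r) ≡ 0 mod 13^4.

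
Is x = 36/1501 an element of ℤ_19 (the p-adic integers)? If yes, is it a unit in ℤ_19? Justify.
x ∉ ℤ_19 (v_19(x) = -1 < 0)

ℤ_19 = {x ∈ ℚ_19 : v_19(x) ≥ 0} and ℤ_19^× = {x ∈ ℤ_19 : v_19(x) = 0}. Here v_19(36/1501) = v_19(num) − v_19(den) = -1; compare against these criteria.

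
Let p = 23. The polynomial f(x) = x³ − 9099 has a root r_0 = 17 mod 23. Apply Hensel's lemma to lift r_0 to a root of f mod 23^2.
r_1 = 477 (mod 529)

Hensel: r_{i+1} = r_i − f(r_i)/f′(r_i) mod 23^{i+2}, where f′(x) = 3x². Iterate:
  r_0 = 17 (mod 23)
  r_1 = 477 (mod 529)
Final: r = 477 with f(r) ≡ 0 mod 23^2.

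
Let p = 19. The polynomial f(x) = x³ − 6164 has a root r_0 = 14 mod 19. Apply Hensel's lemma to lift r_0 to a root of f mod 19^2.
r_1 = 204 (mod 361)

Hensel: r_{i+1} = r_i − f(r_i)/f′(r_i) mod 19^{i+2}, where f′(x) = 3x². Iterate:
  r_0 = 14 (mod 19)
  r_1 = 204 (mod 361)
Final: r = 204 with f(r) ≡ 0 mod 19^2.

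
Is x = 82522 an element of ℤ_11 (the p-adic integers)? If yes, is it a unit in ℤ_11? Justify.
x ∈ ℤ_11 but not a unit; v_11(x) = 3 > 0

ℤ_11 = {x ∈ ℚ_11 : v_11(x) ≥ 0} and ℤ_11^× = {x ∈ ℤ_11 : v_11(x) = 0}. Here v_11(82522) = v_11(num) − v_11(den) = 3; compare against these criteria.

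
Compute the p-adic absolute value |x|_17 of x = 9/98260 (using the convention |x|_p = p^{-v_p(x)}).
|9/98260|_17 = 4913

Step 1 — compute v_17(x) by factoring powers of 17 out of the numerator and denominator: v_17(9/98260) = -3. Step 2 — apply |x|_p = p^{-v_p(x)} = 17^{3} = 4913.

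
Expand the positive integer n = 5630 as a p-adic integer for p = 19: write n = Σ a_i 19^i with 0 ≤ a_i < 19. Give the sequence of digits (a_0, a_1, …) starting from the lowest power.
(a_0, a_1, …) = (6, 11, 15)

Repeated division by 19 gives the digits low-to-high: 5630 = 6 + 11·19^1 + 15·19^2. Digit sequence: (6, 11, 15).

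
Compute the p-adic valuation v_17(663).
v_17(663) = 1

v_17(n) is the largest exponent k such that 17^k divides n. Factor out: 663 = 17^1 · 39. (Sign doesn't affect v_p.) So v_17(663) = 1.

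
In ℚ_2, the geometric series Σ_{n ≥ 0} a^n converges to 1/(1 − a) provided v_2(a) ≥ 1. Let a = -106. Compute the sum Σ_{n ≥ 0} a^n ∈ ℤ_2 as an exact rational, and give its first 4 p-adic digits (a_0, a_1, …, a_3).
Σ a^n = 1/(1 − a) = 1/107;  first 4 digits = (1, 1, 0, 0)

v_2(a) = 1 ≥ 1, so the series converges in ℤ_2 to 1/(1 − a) = 1/(1 − (-106)) = 1/107. Expand this rational in ℤ_2: compute digits iteratively via d_i = x_i mod 2, x_{i+1} = (x_i − d_i)/2. The first 4 digits are (1, 1, 0, 0).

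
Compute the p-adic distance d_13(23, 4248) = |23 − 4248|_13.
d_13(23, 4248) = 1/169

Step 1 — x − y = 23 − 4248 = -4225. Step 2 — v_13(-4225) = 2 (factor: -4225 = −(13^2 · 25); the sign does not affect v_p). Step 3 — |x − y|_13 = 13^{-2} = 1/169.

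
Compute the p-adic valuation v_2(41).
v_2(41) = 0

v_2(n) is the largest exponent k such that 2^k divides n. Factor out: 41 = 2^0 · 41. (Sign doesn't affect v_p.) So v_2(41) = 0.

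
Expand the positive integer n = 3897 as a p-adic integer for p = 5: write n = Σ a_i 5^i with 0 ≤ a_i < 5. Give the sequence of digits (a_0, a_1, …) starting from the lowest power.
(a_0, a_1, …) = (2, 4, 0, 1, 1, 1)

Repeated division by 5 gives the digits low-to-high: 3897 = 2 + 4·5^1 + 1·5^3 + 1·5^4 + 1·5^5. Digit sequence: (2, 4, 0, 1, 1, 1).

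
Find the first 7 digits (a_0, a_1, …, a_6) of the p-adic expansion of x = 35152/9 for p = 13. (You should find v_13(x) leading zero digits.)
(a_0, …, a_6) = (0, 0, 0, 9, 11, 2, 7)

v_13(35152/9) = 3, so a_0 = ... = a_2 = 0. Factor out: x = 13^3 · u with u = 16/9 a unit in ℤ_13. Expand u iteratively via a_{v+i} = u_i mod 13, u_{i+1} = (u_i − a_{v+i})/13:
  u_0 = 16/9;  a_3 = 9;  u_1 = (u_0 − 9)/13 = -5/9
  u_1 = -5/9;  a_4 = 11;  u_2 = (u_1 − 11)/13 = -8/9
  u_2 = -8/9;  a_5 = 2;  u_3 = (u_2 − 2)/13 = -2/9
  u_3 = -2/9;  a_6 = 7;  u_4 = (u_3 − 7)/13 = -5/9
Digits: (0, 0, 0, 9, 11, 2, 7).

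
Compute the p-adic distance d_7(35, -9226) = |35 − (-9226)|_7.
d_7(35, -9226) = 1/343

Step 1 — x − y = 35 − (-9226) = 9261. Step 2 — v_7(9261) = 3 (factor: 9261 = (7^3 · 27); the sign does not affect v_p). Step 3 — |x − y|_7 = 7^{-3} = 1/343.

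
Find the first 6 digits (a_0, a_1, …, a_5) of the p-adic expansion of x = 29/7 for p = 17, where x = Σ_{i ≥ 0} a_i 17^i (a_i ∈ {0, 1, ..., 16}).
(a_0, …, a_5) = (9, 7, 2, 12, 9, 14)

v_17(29/7) = 0 (numerator and denominator both coprime to 17), so x ∈ ℤ_17^×. Compute digits iteratively via a_i = x_i mod 17, x_{i+1} = (x_i − a_i)/17, with x_0 = x:
  x_0 = 29/7;  a_0 = 9;  x_1 = (x_0 − 9)/17 = -2/7
  x_1 = -2/7;  a_1 = 7;  x_2 = (x_1 − 7)/17 = -3/7
  x_2 = -3/7;  a_2 = 2;  x_3 = (x_2 − 2)/17 = -1/7
  x_3 = -1/7;  a_3 = 12;  x_4 = (x_3 − 12)/17 = -5/7
  x_4 = -5/7;  a_4 = 9;  x_5 = (x_4 − 9)/17 = -4/7
  x_5 = -4/7;  a_5 = 14;  x_6 = (x_5 − 14)/17 = -6/7
Digits: (9, 7, 2, 12, 9, 14).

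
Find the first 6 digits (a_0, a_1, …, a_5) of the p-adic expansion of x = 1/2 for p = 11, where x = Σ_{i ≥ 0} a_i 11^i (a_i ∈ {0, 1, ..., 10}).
(a_0, …, a_5) = (6, 5, 5, 5, 5, 5)

v_11(1/2) = 0 (numerator and denominator both coprime to 11), so x ∈ ℤ_11^×. Compute digits iteratively via a_i = x_i mod 11, x_{i+1} = (x_i − a_i)/11, with x_0 = x:
  x_0 = 1/2;  a_0 = 6;  x_1 = (x_0 − 6)/11 = -1/2
  x_1 = -1/2;  a_1 = 5;  x_2 = (x_1 − 5)/11 = -1/2
  x_2 = -1/2;  a_2 = 5;  x_3 = (x_2 − 5)/11 = -1/2
  x_3 = -1/2;  a_3 = 5;  x_4 = (x_3 − 5)/11 = -1/2
  x_4 = -1/2;  a_4 = 5;  x_5 = (x_4 − 5)/11 = -1/2
  x_5 = -1/2;  a_5 = 5;  x_6 = (x_5 − 5)/11 = -1/2
Digits: (6, 5, 5, 5, 5, 5).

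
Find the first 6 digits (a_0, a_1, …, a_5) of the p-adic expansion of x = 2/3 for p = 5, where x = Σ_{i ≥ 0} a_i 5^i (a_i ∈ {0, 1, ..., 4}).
(a_0, …, a_5) = (4, 1, 3, 1, 3, 1)

v_5(2/3) = 0 (numerator and denominator both coprime to 5), so x ∈ ℤ_5^×. Compute digits iteratively via a_i = x_i mod 5, x_{i+1} = (x_i − a_i)/5, with x_0 = x:
  x_0 = 2/3;  a_0 = 4;  x_1 = (x_0 − 4)/5 = -2/3
  x_1 = -2/3;  a_1 = 1;  x_2 = (x_1 − 1)/5 = -1/3
  x_2 = -1/3;  a_2 = 3;  x_3 = (x_2 − 3)/5 = -2/3
  x_3 = -2/3;  a_3 = 1;  x_4 = (x_3 − 1)/5 = -1/3
  x_4 = -1/3;  a_4 = 3;  x_5 = (x_4 − 3)/5 = -2/3
  x_5 = -2/3;  a_5 = 1;  x_6 = (x_5 − 1)/5 = -1/3
Digits: (4, 1, 3, 1, 3, 1).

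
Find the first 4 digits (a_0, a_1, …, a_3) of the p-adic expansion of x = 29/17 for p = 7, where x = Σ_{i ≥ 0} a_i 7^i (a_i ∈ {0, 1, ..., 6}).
(a_0, …, a_3) = (5, 2, 5, 5)

v_7(29/17) = 0 (numerator and denominator both coprime to 7), so x ∈ ℤ_7^×. Compute digits iteratively via a_i = x_i mod 7, x_{i+1} = (x_i − a_i)/7, with x_0 = x:
  x_0 = 29/17;  a_0 = 5;  x_1 = (x_0 − 5)/7 = -8/17
  x_1 = -8/17;  a_1 = 2;  x_2 = (x_1 − 2)/7 = -6/17
  x_2 = -6/17;  a_2 = 5;  x_3 = (x_2 − 5)/7 = -13/17
  x_3 = -13/17;  a_3 = 5;  x_4 = (x_3 − 5)/7 = -14/17
Digits: (5, 2, 5, 5).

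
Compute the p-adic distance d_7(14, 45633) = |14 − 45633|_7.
d_7(14, 45633) = 1/2401

Step 1 — x − y = 14 − 45633 = -45619. Step 2 — v_7(-45619) = 4 (factor: -45619 = −(7^4 · 19); the sign does not affect v_p). Step 3 — |x − y|_7 = 7^{-4} = 1/2401.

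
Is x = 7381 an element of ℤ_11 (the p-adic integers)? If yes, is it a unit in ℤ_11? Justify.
x ∈ ℤ_11 but not a unit; v_11(x) = 2 > 0

ℤ_11 = {x ∈ ℚ_11 : v_11(x) ≥ 0} and ℤ_11^× = {x ∈ ℤ_11 : v_11(x) = 0}. Here v_11(7381) = v_11(num) − v_11(den) = 2; compare against these criteria.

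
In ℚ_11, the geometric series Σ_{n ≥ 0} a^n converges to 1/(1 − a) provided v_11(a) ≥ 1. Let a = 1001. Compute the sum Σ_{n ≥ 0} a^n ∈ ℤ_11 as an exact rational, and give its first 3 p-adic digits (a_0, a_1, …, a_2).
Σ a^n = 1/(1 − a) = -1/1000;  first 3 digits = (1, 3, 6)

v_11(a) = 1 ≥ 1, so the series converges in ℤ_11 to 1/(1 − a) = 1/(1 − 1001) = -1/1000. Expand this rational in ℤ_11: compute digits iteratively via d_i = x_i mod 11, x_{i+1} = (x_i − d_i)/11. The first 3 digits are (1, 3, 6).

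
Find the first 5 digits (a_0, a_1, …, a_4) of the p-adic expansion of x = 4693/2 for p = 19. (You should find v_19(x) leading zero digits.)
(a_0, …, a_4) = (0, 0, 16, 9, 9)

v_19(4693/2) = 2, so a_0 = ... = a_1 = 0. Factor out: x = 19^2 · u with u = 13/2 a unit in ℤ_19. Expand u iteratively via a_{v+i} = u_i mod 19, u_{i+1} = (u_i − a_{v+i})/19:
  u_0 = 13/2;  a_2 = 16;  u_1 = (u_0 − 16)/19 = -1/2
  u_1 = -1/2;  a_3 = 9;  u_2 = (u_1 − 9)/19 = -1/2
  u_2 = -1/2;  a_4 = 9;  u_3 = (u_2 − 9)/19 = -1/2
Digits: (0, 0, 16, 9, 9).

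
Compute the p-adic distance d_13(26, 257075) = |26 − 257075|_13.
d_13(26, 257075) = 1/28561

Step 1 — x − y = 26 − 257075 = -257049. Step 2 — v_13(-257049) = 4 (factor: -257049 = −(13^4 · 9); the sign does not affect v_p). Step 3 — |x − y|_13 = 13^{-4} = 1/28561.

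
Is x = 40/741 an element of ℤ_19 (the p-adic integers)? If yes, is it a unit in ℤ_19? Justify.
x ∉ ℤ_19 (v_19(x) = -1 < 0)

ℤ_19 = {x ∈ ℚ_19 : v_19(x) ≥ 0} and ℤ_19^× = {x ∈ ℤ_19 : v_19(x) = 0}. Here v_19(40/741) = v_19(num) − v_19(den) = -1; compare against these criteria.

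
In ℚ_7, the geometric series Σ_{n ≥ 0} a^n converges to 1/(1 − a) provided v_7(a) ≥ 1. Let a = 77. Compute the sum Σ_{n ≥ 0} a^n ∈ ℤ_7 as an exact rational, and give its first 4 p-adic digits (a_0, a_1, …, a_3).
Σ a^n = 1/(1 − a) = -1/76;  first 4 digits = (1, 4, 3, 4)

v_7(a) = 1 ≥ 1, so the series converges in ℤ_7 to 1/(1 − a) = 1/(1 − 77) = -1/76. Expand this rational in ℤ_7: compute digits iteratively via d_i = x_i mod 7, x_{i+1} = (x_i − d_i)/7. The first 4 digits are (1, 4, 3, 4).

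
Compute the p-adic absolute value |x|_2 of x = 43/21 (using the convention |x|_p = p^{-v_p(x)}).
|43/21|_2 = 1

Step 1 — compute v_2(x) by factoring powers of 2 out of the numerator and denominator: v_2(43/21) = 0. Step 2 — apply |x|_p = p^{-v_p(x)} = 2^{0} = 1.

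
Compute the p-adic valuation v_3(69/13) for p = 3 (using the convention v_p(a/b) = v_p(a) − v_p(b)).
v_3(69/13) = 1

Factor powers of 3 from the numerator and denominator of the reduced fraction: 69 = 3^1 · 23 and 13 = 3^0 · 13. Apply v_p(a/b) = v_p(a) − v_p(b): v_3(69/13) = 1 − 0 = 1.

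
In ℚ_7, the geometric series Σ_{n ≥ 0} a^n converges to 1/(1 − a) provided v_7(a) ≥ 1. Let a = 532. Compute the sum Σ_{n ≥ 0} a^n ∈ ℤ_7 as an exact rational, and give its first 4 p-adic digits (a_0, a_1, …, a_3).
Σ a^n = 1/(1 − a) = -1/531;  first 4 digits = (1, 6, 4, 6)

v_7(a) = 1 ≥ 1, so the series converges in ℤ_7 to 1/(1 − a) = 1/(1 − 532) = -1/531. Expand this rational in ℤ_7: compute digits iteratively via d_i = x_i mod 7, x_{i+1} = (x_i − d_i)/7. The first 4 digits are (1, 6, 4, 6).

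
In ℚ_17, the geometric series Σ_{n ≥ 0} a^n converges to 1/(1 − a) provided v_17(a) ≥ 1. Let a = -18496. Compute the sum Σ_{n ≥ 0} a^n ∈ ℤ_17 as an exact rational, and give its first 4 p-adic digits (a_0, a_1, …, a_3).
Σ a^n = 1/(1 − a) = 1/18497;  first 4 digits = (1, 0, 4, 13)

v_17(a) = 2 ≥ 1, so the series converges in ℤ_17 to 1/(1 − a) = 1/(1 − (-18496)) = 1/18497. Expand this rational in ℤ_17: compute digits iteratively via d_i = x_i mod 17, x_{i+1} = (x_i − d_i)/17. The first 4 digits are (1, 0, 4, 13).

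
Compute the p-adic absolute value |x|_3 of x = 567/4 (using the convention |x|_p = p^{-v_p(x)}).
|567/4|_3 = 1/81

Step 1 — compute v_3(x) by factoring powers of 3 out of the numerator and denominator: v_3(567/4) = 4. Step 2 — apply |x|_p = p^{-v_p(x)} = 3^{-4} = 1/81.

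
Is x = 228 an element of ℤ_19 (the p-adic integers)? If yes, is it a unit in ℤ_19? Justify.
x ∈ ℤ_19 but not a unit; v_19(x) = 1 > 0

ℤ_19 = {x ∈ ℚ_19 : v_19(x) ≥ 0} and ℤ_19^× = {x ∈ ℤ_19 : v_19(x) = 0}. Here v_19(228) = v_19(num) − v_19(den) = 1; compare against these criteria.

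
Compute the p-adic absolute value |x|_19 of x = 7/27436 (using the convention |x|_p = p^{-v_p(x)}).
|7/27436|_19 = 6859

Step 1 — compute v_19(x) by factoring powers of 19 out of the numerator and denominator: v_19(7/27436) = -3. Step 2 — apply |x|_p = p^{-v_p(x)} = 19^{3} = 6859.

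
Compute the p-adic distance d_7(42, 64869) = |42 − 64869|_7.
d_7(42, 64869) = 1/2401

Step 1 — x − y = 42 − 64869 = -64827. Step 2 — v_7(-64827) = 4 (factor: -64827 = −(7^4 · 27); the sign does not affect v_p). Step 3 — |x − y|_7 = 7^{-4} = 1/2401.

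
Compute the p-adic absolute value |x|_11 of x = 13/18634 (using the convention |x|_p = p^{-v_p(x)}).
|13/18634|_11 = 1331

Step 1 — compute v_11(x) by factoring powers of 11 out of the numerator and denominator: v_11(13/18634) = -3. Step 2 — apply |x|_p = p^{-v_p(x)} = 11^{3} = 1331.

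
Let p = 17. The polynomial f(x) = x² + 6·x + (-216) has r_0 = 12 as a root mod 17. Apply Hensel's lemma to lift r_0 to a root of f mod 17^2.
r_1 = 12 (mod 289)

Hensel: r_{i+1} = r_i − f(r_i)·(f′(r_i))^{-1} mod 17^{i+2}, f′(x) = 2x + 6. Iterate:
  r_0 = 12 (mod 17)
  r_1 = 12 (mod 289)
Final: r = 12 satisfies f(r) ≡ 0 mod 17^2.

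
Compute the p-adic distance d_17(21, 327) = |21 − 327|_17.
d_17(21, 327) = 1/17

Step 1 — x − y = 21 − 327 = -306. Step 2 — v_17(-306) = 1 (factor: -306 = −(17^1 · 18); the sign does not affect v_p). Step 3 — |x − y|_17 = 17^{-1} = 1/17.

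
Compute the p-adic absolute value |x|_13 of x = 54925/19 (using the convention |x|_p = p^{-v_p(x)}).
|54925/19|_13 = 1/2197

Step 1 — compute v_13(x) by factoring powers of 13 out of the numerator and denominator: v_13(54925/19) = 3. Step 2 — apply |x|_p = p^{-v_p(x)} = 13^{-3} = 1/2197.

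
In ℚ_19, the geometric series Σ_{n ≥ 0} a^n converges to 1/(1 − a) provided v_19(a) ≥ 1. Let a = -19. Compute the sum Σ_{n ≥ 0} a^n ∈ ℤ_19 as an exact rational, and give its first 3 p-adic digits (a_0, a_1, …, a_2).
Σ a^n = 1/(1 − a) = 1/20;  first 3 digits = (1, 18, 0)

v_19(a) = 1 ≥ 1, so the series converges in ℤ_19 to 1/(1 − a) = 1/(1 − (-19)) = 1/20. Expand this rational in ℤ_19: compute digits iteratively via d_i = x_i mod 19, x_{i+1} = (x_i − d_i)/19. The first 3 digits are (1, 18, 0).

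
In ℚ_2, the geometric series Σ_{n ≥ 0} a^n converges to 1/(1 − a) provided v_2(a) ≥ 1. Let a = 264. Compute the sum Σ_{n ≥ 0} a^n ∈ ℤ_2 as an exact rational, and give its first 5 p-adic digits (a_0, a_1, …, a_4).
Σ a^n = 1/(1 − a) = -1/263;  first 5 digits = (1, 0, 0, 1, 0)

v_2(a) = 3 ≥ 1, so the series converges in ℤ_2 to 1/(1 − a) = 1/(1 − 264) = -1/263. Expand this rational in ℤ_2: compute digits iteratively via d_i = x_i mod 2, x_{i+1} = (x_i − d_i)/2. The first 5 digits are (1, 0, 0, 1, 0).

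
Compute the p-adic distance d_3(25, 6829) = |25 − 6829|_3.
d_3(25, 6829) = 1/243

Step 1 — x − y = 25 − 6829 = -6804. Step 2 — v_3(-6804) = 5 (factor: -6804 = −(3^5 · 28); the sign does not affect v_p). Step 3 — |x − y|_3 = 3^{-5} = 1/243.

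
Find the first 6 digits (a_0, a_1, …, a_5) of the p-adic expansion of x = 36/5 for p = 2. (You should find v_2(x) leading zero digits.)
(a_0, …, a_5) = (0, 0, 1, 0, 1, 0)

v_2(36/5) = 2, so a_0 = ... = a_1 = 0. Factor out: x = 2^2 · u with u = 9/5 a unit in ℤ_2. Expand u iteratively via a_{v+i} = u_i mod 2, u_{i+1} = (u_i − a_{v+i})/2:
  u_0 = 9/5;  a_2 = 1;  u_1 = (u_0 − 1)/2 = 2/5
  u_1 = 2/5;  a_3 = 0;  u_2 = (u_1 − 0)/2 = 1/5
  u_2 = 1/5;  a_4 = 1;  u_3 = (u_2 − 1)/2 = -2/5
  u_3 = -2/5;  a_5 = 0;  u_4 = (u_3 − 0)/2 = -1/5
Digits: (0, 0, 1, 0, 1, 0).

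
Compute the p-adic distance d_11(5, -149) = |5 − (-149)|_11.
d_11(5, -149) = 1/11

Step 1 — x − y = 5 − (-149) = 154. Step 2 — v_11(154) = 1 (factor: 154 = (11^1 · 14); the sign does not affect v_p). Step 3 — |x − y|_11 = 11^{-1} = 1/11.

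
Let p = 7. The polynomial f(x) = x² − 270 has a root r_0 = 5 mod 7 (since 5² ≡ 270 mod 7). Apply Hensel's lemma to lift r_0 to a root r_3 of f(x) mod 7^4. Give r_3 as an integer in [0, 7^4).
r_3 = 1230 (mod 2401)

Hensel's recurrence: r_{i+1} = r_i − f(r_i)·(f′(r_i))^{-1} mod 7^{i+2}, with f′(x) = 2x. Iterate:
  r_0 = 5 (mod 7)
  r_1 = 5 (mod 49)
  r_2 = 201 (mod 343)
  r_3 = 1230 (mod 2401)
Final: r_3 = 1230, and one checks f(r_3) ≡ 0 mod 7^4.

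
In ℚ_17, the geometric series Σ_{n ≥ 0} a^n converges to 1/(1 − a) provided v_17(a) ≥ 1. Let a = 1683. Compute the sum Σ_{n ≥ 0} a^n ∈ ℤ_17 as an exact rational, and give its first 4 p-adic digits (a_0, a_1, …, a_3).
Σ a^n = 1/(1 − a) = -1/1682;  first 4 digits = (1, 14, 14, 5)

v_17(a) = 1 ≥ 1, so the series converges in ℤ_17 to 1/(1 − a) = 1/(1 − 1683) = -1/1682. Expand this rational in ℤ_17: compute digits iteratively via d_i = x_i mod 17, x_{i+1} = (x_i − d_i)/17. The first 4 digits are (1, 14, 14, 5).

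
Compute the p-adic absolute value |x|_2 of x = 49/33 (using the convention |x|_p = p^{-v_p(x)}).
|49/33|_2 = 1

Step 1 — compute v_2(x) by factoring powers of 2 out of the numerator and denominator: v_2(49/33) = 0. Step 2 — apply |x|_p = p^{-v_p(x)} = 2^{0} = 1.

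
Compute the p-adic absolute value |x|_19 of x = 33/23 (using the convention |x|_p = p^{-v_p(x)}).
|33/23|_19 = 1

Step 1 — compute v_19(x) by factoring powers of 19 out of the numerator and denominator: v_19(33/23) = 0. Step 2 — apply |x|_p = p^{-v_p(x)} = 19^{0} = 1.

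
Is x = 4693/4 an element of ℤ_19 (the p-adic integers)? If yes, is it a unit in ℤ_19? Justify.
x ∈ ℤ_19 but not a unit; v_19(x) = 2 > 0

ℤ_19 = {x ∈ ℚ_19 : v_19(x) ≥ 0} and ℤ_19^× = {x ∈ ℤ_19 : v_19(x) = 0}. Here v_19(4693/4) = v_19(num) − v_19(den) = 2; compare against these criteria.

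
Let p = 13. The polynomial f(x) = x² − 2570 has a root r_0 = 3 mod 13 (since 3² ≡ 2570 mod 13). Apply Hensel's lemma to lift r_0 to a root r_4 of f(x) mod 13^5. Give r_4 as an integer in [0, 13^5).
r_4 = 65523 (mod 371293)

Hensel's recurrence: r_{i+1} = r_i − f(r_i)·(f′(r_i))^{-1} mod 13^{i+2}, with f′(x) = 2x. Iterate:
  r_0 = 3 (mod 13)
  r_1 = 120 (mod 169)
  r_2 = 1810 (mod 2197)
  r_3 = 8401 (mod 28561)
  r_4 = 65523 (mod 371293)
Final: r_4 = 65523, and one checks f(r_4) ≡ 0 mod 13^5.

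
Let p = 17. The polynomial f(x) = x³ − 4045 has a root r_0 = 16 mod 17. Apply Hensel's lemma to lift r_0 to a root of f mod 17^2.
r_1 = 288 (mod 289)

Hensel: r_{i+1} = r_i − f(r_i)/f′(r_i) mod 17^{i+2}, where f′(x) = 3x². Iterate:
  r_0 = 16 (mod 17)
  r_1 = 288 (mod 289)
Final: r = 288 with f(r) ≡ 0 mod 17^2.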